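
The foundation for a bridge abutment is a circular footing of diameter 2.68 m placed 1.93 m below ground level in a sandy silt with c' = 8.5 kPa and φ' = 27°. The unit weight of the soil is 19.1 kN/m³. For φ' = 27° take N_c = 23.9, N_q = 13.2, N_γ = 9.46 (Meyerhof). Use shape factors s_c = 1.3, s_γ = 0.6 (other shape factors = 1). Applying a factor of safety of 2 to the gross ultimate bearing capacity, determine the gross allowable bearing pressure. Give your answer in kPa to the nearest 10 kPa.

q = γ·D_f = 19.1 × 1.93 = 36.863 kPa.
c·N_c·s_c = 8.5 × 23.9 × 1.3 = 264.09 kPa
q·N_q = 36.863 × 13.2 = 486.59 kPa
0.5·γ·B·N_γ·s_γ = 0.5 × 19.1 × 2.68 × 9.46 × 0.6 = 145.27 kPa
q_ult = 264.09 + 486.59 + 145.27 = 895.96 kPa.
q_all = q_ult / FS = 895.96 / 2 = 447.98 kPa.

q_all ≈ 450 kPa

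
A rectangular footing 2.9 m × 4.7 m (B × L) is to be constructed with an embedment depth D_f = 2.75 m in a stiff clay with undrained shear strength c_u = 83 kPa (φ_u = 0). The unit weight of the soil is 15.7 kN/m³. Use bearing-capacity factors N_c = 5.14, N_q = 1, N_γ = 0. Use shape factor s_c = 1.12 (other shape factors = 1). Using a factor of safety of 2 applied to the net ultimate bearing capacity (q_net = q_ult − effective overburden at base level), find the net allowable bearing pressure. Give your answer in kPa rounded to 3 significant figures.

q = γ·D_f = 15.7 × 2.75 = 43.175 kPa.
c·N_c·s_c = 83 × 5.14 × 1.12 = 477.81 kPa
q·N_q = 43.175 × 1 = 43.175 kPa
q_ult = 477.81 + 43.175 = 520.99 kPa.
Net ultimate: q_net = 520.99 − 43.175 = 477.81 kPa.
q_all(net) = 477.81 / 2 = 238.91 kPa.

q_all(net) ≈ 239 kPa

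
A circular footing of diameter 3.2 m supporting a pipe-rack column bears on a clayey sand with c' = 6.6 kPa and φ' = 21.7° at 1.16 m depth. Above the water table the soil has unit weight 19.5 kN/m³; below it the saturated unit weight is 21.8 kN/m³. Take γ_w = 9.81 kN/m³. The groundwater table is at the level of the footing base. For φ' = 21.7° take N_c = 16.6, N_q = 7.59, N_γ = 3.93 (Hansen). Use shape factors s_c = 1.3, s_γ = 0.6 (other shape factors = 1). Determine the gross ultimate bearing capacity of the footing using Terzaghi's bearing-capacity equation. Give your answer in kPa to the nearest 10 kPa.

q = γ·D_f = 19.5 × 1.16 = 22.62 kPa.
For the ½γBN_γ term take γ' = 21.8 − 9.81 = 11.99 kN/m³ (soil below base is submerged).
c·N_c·s_c = 6.6 × 16.6 × 1.3 = 142.43 kPa
q·N_q = 22.62 × 7.59 = 171.69 kPa
0.5·γ·B·N_γ·s_γ = 0.5 × 11.99 × 3.2 × 3.93 × 0.6 = 45.236 kPa
q_ult = 142.43 + 171.69 + 45.236 = 359.35 kPa.

q_ult ≈ 360 kPa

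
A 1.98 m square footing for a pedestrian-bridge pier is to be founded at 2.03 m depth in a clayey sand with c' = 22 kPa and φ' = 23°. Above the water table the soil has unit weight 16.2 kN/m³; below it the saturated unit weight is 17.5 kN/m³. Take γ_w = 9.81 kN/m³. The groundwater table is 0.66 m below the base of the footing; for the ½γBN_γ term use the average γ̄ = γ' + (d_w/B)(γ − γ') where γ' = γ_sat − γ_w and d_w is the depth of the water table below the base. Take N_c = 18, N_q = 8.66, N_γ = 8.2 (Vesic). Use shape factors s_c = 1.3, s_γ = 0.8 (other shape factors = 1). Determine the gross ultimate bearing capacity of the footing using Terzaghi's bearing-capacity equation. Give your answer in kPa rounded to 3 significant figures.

q = γ·D_f = 16.2 × 2.03 = 32.886 kPa.
γ' = 7.69 kN/m³; averaging over the depth B below the base, γ̄ = γ' + (d_w/B)(γ − γ') = 10.527 kN/m³.
c·N_c·s_c = 22 × 18 × 1.3 = 514.8 kPa
q·N_q = 32.886 × 8.66 = 284.79 kPa
0.5·γ·B·N_γ·s_γ = 0.5 × 10.527 × 1.98 × 8.2 × 0.8 = 68.364 kPa
q_ult = 514.8 + 284.79 + 68.364 = 867.96 kPa.

q_ult ≈ 868 kPa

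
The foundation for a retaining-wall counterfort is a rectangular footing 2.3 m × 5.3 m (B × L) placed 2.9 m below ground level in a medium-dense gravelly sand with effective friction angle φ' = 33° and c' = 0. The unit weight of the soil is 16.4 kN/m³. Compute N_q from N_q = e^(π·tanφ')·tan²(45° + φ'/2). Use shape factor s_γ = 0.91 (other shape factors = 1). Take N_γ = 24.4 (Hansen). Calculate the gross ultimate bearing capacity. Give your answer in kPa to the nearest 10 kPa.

q_ult ≈ 1660 kPa

tan33° = 0.6494, so N_q = e^(π×0.6494)·tan²(61.5°) = 7.692 × 3.392 = 26.09.
Effective surcharge at the founding depth q = γ·D_f = 16.4 × 2.9 = 47.56 kPa.
q_ult = q·N_q + 0.5·γ·B·N_γ·s_γ
     = 47.56 × 26.092 + 0.5 × 16.4 × 2.3 × 24.4 × 0.91
     = 1240.9 + 418.77 = 1659.7 kPa.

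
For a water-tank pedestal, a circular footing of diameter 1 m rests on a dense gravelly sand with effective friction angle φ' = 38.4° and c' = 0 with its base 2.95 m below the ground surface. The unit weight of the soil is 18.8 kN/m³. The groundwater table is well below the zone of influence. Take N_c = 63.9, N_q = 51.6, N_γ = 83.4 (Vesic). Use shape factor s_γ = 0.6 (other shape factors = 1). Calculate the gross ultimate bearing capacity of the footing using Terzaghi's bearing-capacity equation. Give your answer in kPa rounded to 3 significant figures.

Effective surcharge at the founding depth q = γ·D_f = 18.8 × 2.95 = 55.46 kPa.
q_ult = q·N_q + 0.5·γ·B·N_γ·s_γ
     = 55.46 × 51.6 + 0.5 × 18.8 × 1 × 83.4 × 0.6
     = 2861.7 + 470.38 = 3332.1 kPa.

q_ult ≈ 3330 kPa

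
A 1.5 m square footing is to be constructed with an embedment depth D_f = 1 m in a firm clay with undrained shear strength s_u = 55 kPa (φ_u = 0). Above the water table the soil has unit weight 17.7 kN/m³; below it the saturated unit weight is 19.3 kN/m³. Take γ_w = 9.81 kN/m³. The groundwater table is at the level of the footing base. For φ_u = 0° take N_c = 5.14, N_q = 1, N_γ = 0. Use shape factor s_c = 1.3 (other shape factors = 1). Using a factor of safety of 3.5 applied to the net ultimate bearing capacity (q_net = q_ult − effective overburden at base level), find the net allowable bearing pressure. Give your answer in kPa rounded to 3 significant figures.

q_all(net) ≈ 105 kPa

Overburden at base level: q = 17.7 × 1 = 17.7 kPa.
Cohesion term c·N_c·s_c = 55 × 5.14 × 1.3 = 367.51 kPa; surcharge term q·N_q = 17.7 × 1 = 17.7 kPa.
q_ult = 367.51 + 17.7 = 385.21 kPa.
Net ultimate: q_net = 385.21 − 17.7 = 367.51 kPa.
q_all(net) = 367.51 / 3.5 = 105 kPa.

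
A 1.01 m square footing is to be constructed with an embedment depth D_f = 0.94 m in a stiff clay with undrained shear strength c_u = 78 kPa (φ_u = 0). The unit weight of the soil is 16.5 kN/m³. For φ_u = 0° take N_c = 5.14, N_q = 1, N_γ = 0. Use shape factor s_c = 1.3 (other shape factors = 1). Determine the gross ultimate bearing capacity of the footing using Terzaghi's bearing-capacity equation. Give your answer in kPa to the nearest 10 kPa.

q_ult ≈ 540 kPa

Overburden at base level: q = 16.5 × 0.94 = 15.51 kPa.
Cohesion term c·N_c·s_c = 78 × 5.14 × 1.3 = 521.2 kPa; surcharge term q·N_q = 15.51 × 1 = 15.51 kPa.
q_ult = 521.2 + 15.51 = 536.71 kPa.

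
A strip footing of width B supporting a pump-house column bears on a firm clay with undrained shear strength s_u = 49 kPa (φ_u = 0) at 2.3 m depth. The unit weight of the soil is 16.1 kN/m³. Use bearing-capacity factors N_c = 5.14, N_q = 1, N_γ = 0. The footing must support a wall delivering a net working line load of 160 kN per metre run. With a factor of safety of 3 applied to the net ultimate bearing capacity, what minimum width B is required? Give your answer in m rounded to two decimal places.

B = 1.91 m

Effective surcharge at the founding depth q = γ·D_f = 16.1 × 2.3 = 37.03 kPa.
q_ult = c·N_c + q·N_q
     = 49 × 5.14 + 37.03 × 1
     = 251.86 + 37.03 = 288.89 kPa.
For φ = 0 the ½γBN_γ term vanishes, so q_ult is independent of B. q_net = 288.89 − 37.03 = 251.86 kPa; q_all(net) = 251.86/3 = 83.953 kPa.
Required width B = w / q_all(net) = 160 / 83.953 = 1.906 m.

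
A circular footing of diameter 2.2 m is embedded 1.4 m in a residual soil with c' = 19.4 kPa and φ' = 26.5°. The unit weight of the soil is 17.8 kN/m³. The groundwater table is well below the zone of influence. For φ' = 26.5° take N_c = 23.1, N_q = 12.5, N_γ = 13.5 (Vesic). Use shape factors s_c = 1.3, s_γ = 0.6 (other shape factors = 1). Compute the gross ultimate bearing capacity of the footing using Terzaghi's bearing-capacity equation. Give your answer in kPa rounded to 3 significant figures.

q = γ·D_f = 17.8 × 1.4 = 24.92 kPa.
c·N_c·s_c = 19.4 × 23.1 × 1.3 = 582.58 kPa
q·N_q = 24.92 × 12.5 = 311.5 kPa
0.5·γ·B·N_γ·s_γ = 0.5 × 17.8 × 2.2 × 13.5 × 0.6 = 158.6 kPa
q_ult = 582.58 + 311.5 + 158.6 = 1052.7 kPa.

q_ult ≈ 1050 kPa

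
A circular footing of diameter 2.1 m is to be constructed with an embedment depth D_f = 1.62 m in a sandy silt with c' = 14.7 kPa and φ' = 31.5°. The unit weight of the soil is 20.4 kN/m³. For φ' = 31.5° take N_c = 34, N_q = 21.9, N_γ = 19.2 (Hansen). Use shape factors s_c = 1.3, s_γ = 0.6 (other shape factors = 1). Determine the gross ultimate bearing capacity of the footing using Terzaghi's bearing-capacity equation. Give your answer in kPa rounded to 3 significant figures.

Overburden at base level: q = 20.4 × 1.62 = 33.048 kPa.
Cohesion term c·N_c·s_c = 14.7 × 34 × 1.3 = 649.74 kPa; surcharge term q·N_q = 33.048 × 21.9 = 723.75 kPa; self-weight term 0.5·γ·B·N_γ·s_γ = 0.5 × 20.4 × 2.1 × 19.2 × 0.6 = 246.76 kPa.
q_ult = 649.74 + 723.75 + 246.76 = 1620.2 kPa.

q_ult ≈ 1620 kPa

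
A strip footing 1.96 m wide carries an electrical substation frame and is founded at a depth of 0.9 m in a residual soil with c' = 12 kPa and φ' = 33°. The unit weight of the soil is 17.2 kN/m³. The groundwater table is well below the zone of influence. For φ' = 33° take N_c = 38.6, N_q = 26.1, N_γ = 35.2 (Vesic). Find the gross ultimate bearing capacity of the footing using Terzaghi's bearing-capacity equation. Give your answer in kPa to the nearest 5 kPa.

Overburden at base level: q = 17.2 × 0.9 = 15.48 kPa.
Cohesion term c·N_c = 12 × 38.6 = 463.2 kPa; surcharge term q·N_q = 15.48 × 26.1 = 404.03 kPa; self-weight term 0.5·γ·B·N_γ = 0.5 × 17.2 × 1.96 × 35.2 = 593.33 kPa.
q_ult = 463.2 + 404.03 + 593.33 = 1460.6 kPa.

q_ult ≈ 1460 kPa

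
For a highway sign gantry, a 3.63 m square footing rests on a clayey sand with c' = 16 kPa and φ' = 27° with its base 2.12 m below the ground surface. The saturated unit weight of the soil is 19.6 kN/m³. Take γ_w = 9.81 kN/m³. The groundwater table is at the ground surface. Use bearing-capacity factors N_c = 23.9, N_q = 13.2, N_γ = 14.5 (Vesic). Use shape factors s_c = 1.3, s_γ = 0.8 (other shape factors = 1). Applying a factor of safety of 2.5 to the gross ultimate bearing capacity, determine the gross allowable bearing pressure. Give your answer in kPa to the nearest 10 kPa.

γ' = 19.6 − 9.81 = 9.79 kN/m³ (submerged throughout). q = 9.79 × 2.12 = 20.755 kPa; the same γ' applies in the ½γBN_γ term.
c·N_c·s_c = 16 × 23.9 × 1.3 = 497.12 kPa
q·N_q = 20.755 × 13.2 = 273.96 kPa
0.5·γ·B·N_γ·s_γ = 0.5 × 9.79 × 3.63 × 14.5 × 0.8 = 206.12 kPa
q_ult = 497.12 + 273.96 + 206.12 = 977.2 kPa.
q_all = q_ult / FS = 977.2 / 2.5 = 390.88 kPa.

q_all ≈ 390 kPa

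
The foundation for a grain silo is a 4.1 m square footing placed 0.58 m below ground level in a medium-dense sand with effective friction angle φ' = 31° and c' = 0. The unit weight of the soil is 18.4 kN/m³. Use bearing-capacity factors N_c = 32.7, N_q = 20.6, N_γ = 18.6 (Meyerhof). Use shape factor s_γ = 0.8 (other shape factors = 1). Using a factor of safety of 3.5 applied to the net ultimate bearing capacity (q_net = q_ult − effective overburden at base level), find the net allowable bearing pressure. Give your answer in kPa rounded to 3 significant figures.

q_all(net) ≈ 220 kPa

Effective surcharge at the founding depth q = γ·D_f = 18.4 × 0.58 = 10.672 kPa.
q_ult = q·N_q + 0.5·γ·B·N_γ·s_γ
     = 10.672 × 20.6 + 0.5 × 18.4 × 4.1 × 18.6 × 0.8
     = 219.84 + 561.27 = 781.12 kPa.
Net ultimate: q_net = 781.12 − 10.672 = 770.44 kPa.
q_all(net) = 770.44 / 3.5 = 220.13 kPa.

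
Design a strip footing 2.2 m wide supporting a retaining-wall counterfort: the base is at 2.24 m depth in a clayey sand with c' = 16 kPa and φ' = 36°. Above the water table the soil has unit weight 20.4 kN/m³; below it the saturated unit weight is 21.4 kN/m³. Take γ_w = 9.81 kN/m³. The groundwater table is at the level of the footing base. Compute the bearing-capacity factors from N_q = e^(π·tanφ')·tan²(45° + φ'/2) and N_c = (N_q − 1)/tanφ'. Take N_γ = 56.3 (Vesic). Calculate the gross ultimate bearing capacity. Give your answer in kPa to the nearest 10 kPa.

tan36° = 0.7265, so N_q = e^(π×0.7265)·tan²(63°) = 9.801 × 3.852 = 37.75.
N_c = (37.75 − 1)/tan36° = 50.59.
Effective surcharge at the founding depth q = γ·D_f = 20.4 × 2.24 = 45.696 kPa.
The water table coincides with the base, so in the self-weight term γ → γ' = 11.59 kN/m³.
q_ult = c·N_c + q·N_q + 0.5·γ·B·N_γ
     = 16 × 50.585 + 45.696 × 37.752 + 0.5 × 11.59 × 2.2 × 56.3
     = 809.37 + 1725.1 + 717.77 = 3252.3 kPa.

q_ult ≈ 3250 kPa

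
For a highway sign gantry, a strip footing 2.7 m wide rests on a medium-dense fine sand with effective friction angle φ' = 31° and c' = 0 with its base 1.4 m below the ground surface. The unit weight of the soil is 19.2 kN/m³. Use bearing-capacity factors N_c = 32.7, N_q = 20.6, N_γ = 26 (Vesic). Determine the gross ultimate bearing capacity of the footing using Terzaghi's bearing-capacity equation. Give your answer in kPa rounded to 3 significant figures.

q_ult ≈ 1230 kPa

q = γ·D_f = 19.2 × 1.4 = 26.88 kPa.
q·N_q = 26.88 × 20.6 = 553.73 kPa
0.5·γ·B·N_γ = 0.5 × 19.2 × 2.7 × 26 = 673.92 kPa
q_ult = 553.73 + 673.92 = 1227.6 kPa.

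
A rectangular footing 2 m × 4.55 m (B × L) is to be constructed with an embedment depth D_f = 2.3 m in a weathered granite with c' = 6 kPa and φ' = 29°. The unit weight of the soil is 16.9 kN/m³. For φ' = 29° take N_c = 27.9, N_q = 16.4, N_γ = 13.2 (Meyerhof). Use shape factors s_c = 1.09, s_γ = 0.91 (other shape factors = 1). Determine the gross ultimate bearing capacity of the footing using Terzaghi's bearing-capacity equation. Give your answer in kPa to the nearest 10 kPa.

q_ult ≈ 1020 kPa

Effective surcharge at the founding depth q = γ·D_f = 16.9 × 2.3 = 38.87 kPa.
q_ult = c·N_c·s_c + q·N_q + 0.5·γ·B·N_γ·s_γ
     = 6 × 27.9 × 1.09 + 38.87 × 16.4 + 0.5 × 16.9 × 2 × 13.2 × 0.91
     = 182.47 + 637.47 + 203 = 1022.9 kPa.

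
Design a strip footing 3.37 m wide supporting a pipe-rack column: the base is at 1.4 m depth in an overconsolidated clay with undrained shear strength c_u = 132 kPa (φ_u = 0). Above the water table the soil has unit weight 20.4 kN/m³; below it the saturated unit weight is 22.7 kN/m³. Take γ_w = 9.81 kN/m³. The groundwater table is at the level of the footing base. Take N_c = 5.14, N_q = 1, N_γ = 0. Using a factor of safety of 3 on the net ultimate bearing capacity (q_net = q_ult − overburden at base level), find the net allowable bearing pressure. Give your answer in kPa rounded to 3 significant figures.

Overburden at base level: q = 20.4 × 1.4 = 28.56 kPa.
Cohesion term c·N_c = 132 × 5.14 = 678.48 kPa; surcharge term q·N_q = 28.56 × 1 = 28.56 kPa.
q_ult = 678.48 + 28.56 = 707.04 kPa.
q_net = 707.04 − 28.56 = 678.48 kPa.
q_all(net) = 678.48 / 3 = 226.16 kPa.

q_all(net) ≈ 226 kPa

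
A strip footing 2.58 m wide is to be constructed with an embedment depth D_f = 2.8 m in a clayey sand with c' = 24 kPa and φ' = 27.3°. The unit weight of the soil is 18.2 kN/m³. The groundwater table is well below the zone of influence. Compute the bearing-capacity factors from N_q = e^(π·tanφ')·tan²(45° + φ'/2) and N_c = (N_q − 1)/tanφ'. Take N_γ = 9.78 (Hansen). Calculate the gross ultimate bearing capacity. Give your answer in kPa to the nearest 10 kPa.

tan27.3° = 0.5161, so N_q = e^(π×0.5161)·tan²(58.65°) = 5.061 × 2.694 = 13.64.
N_c = (13.64 − 1)/tan27.3° = 24.48.
q = γ·D_f = 18.2 × 2.8 = 50.96 kPa.
c·N_c = 24 × 24.481 = 587.55 kPa
q·N_q = 50.96 × 13.636 = 694.88 kPa
0.5·γ·B·N_γ = 0.5 × 18.2 × 2.58 × 9.78 = 229.61 kPa
q_ult = 587.55 + 694.88 + 229.61 = 1512 kPa.

q_ult ≈ 1510 kPa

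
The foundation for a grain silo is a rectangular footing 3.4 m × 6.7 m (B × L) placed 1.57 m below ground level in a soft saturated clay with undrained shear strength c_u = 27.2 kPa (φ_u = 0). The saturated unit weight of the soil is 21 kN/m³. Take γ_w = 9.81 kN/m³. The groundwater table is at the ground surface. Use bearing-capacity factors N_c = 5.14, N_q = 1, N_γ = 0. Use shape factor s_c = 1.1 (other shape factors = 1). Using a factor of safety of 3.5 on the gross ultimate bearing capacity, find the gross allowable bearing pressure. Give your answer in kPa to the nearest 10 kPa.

Water table at ground surface, so effective unit weight γ' = 21 − 9.81 = 11.19 kN/m³ is used throughout; overburden q = 11.19 × 1.57 = 17.568 kPa.
Cohesion term c·N_c·s_c = 27.2 × 5.14 × 1.1 = 153.79 kPa; surcharge term q·N_q = 17.568 × 1 = 17.568 kPa.
q_ult = 153.79 + 17.568 = 171.36 kPa.
q_all = 171.36 / 3.5 = 48.959 kPa.

q_all ≈ 50 kPa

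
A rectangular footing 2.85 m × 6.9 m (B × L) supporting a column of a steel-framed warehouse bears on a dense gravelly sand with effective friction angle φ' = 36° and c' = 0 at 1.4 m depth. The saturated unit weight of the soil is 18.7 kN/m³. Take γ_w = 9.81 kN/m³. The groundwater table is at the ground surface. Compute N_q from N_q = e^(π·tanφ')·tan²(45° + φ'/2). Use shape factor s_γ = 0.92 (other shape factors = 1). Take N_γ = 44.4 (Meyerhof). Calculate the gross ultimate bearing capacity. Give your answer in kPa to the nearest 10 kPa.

tan36° = 0.7265, so N_q = e^(π×0.7265)·tan²(63°) = 9.801 × 3.852 = 37.75.
With the water table at the surface the whole profile is submerged: γ' = 18.7 − 9.81 = 8.89 kN/m³, so q = γ'·D_f = 12.446 kPa; the same γ' applies in the ½γBN_γ term.
q_ult = q·N_q + 0.5·γ·B·N_γ·s_γ
     = 12.446 × 37.752 + 0.5 × 8.89 × 2.85 × 44.4 × 0.92
     = 469.87 + 517.47 = 987.34 kPa.

q_ult ≈ 990 kPa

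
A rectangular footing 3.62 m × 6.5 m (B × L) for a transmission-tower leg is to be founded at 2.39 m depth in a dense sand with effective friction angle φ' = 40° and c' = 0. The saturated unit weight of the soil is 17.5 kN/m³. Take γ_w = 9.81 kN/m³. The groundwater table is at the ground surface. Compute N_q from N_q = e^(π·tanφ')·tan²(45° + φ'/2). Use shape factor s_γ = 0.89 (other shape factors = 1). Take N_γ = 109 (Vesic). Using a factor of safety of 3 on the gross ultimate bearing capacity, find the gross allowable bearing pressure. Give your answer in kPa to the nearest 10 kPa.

N_q = e^(π·tan40°)·tan²(65°) = 64.2.
With the water table at the surface the whole profile is submerged: γ' = 17.5 − 9.81 = 7.69 kN/m³, so q = γ'·D_f = 18.379 kPa; the same γ' applies in the ½γBN_γ term.
q_ult = q·N_q + 0.5·γ·B·N_γ·s_γ
     = 18.379 × 64.195 + 0.5 × 7.69 × 3.62 × 109 × 0.89
     = 1179.9 + 1350.3 = 2530.1 kPa.
q_all = 2530.1 / 3 = 843.37 kPa.

q_all ≈ 840 kPa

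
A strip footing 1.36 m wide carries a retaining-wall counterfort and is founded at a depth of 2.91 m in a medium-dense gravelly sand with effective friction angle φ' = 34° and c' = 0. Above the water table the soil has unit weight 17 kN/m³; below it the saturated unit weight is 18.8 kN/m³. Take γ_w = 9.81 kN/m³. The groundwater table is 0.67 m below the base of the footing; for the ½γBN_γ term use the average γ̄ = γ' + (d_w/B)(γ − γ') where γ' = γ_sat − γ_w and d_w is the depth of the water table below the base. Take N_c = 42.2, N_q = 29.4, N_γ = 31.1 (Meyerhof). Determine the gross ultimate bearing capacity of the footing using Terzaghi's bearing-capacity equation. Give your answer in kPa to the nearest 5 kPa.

Effective surcharge at the founding depth q = γ·D_f = 17 × 2.91 = 49.47 kPa.
With d_w = 0.67 m < B, γ̄ = 8.99 + (0.67/1.36) × (17 − 8.99) = 12.936 kN/m³.
q_ult = q·N_q + 0.5·γ·B·N_γ
     = 49.47 × 29.4 + 0.5 × 12.936 × 1.36 × 31.1
     = 1454.4 + 273.57 = 1728 kPa.

q_ult ≈ 1730 kPa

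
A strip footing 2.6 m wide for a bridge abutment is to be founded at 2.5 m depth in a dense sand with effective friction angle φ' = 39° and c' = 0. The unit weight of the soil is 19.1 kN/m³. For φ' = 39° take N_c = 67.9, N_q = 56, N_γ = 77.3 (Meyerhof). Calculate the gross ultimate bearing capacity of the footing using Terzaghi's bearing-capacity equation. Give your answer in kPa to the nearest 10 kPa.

q_ult ≈ 4590 kPa

Effective surcharge at the founding depth q = γ·D_f = 19.1 × 2.5 = 47.75 kPa.
q_ult = q·N_q + 0.5·γ·B·N_γ
     = 47.75 × 56 + 0.5 × 19.1 × 2.6 × 77.3
     = 2674 + 1919.4 = 4593.4 kPa.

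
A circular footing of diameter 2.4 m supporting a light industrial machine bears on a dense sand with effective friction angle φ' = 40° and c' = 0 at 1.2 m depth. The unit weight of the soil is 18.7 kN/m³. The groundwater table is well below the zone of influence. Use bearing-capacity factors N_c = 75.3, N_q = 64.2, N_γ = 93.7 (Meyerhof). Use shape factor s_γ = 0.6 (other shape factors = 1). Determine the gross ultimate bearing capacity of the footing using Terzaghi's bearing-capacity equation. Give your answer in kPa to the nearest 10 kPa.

q_ult ≈ 2700 kPa

q = γ·D_f = 18.7 × 1.2 = 22.44 kPa.
q·N_q = 22.44 × 64.2 = 1440.6 kPa
0.5·γ·B·N_γ·s_γ = 0.5 × 18.7 × 2.4 × 93.7 × 0.6 = 1261.6 kPa
q_ult = 1440.6 + 1261.6 = 2702.2 kPa.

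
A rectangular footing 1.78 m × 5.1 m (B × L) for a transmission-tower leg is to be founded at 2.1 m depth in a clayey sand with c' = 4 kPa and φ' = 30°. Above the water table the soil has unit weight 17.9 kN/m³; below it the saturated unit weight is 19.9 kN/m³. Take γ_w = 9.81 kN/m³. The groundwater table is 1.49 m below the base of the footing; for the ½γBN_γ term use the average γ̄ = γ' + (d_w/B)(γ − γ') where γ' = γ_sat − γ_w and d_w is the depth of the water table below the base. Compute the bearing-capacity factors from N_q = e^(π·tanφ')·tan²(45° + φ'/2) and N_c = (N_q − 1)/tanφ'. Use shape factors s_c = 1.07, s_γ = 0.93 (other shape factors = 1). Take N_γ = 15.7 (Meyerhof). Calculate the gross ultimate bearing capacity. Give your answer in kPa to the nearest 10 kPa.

q_ult ≈ 1040 kPa

tan30° = 0.5774, so N_q = e^(π×0.5774)·tan²(60°) = 6.134 × 3.0 = 18.4.
N_c = (18.4 − 1)/tan30° = 30.14.
q = γ·D_f = 17.9 × 2.1 = 37.59 kPa.
γ' = 10.09 kN/m³; averaging over the depth B below the base, γ̄ = γ' + (d_w/B)(γ − γ') = 16.628 kN/m³.
c·N_c·s_c = 4 × 30.14 × 1.07 = 129 kPa
q·N_q = 37.59 × 18.401 = 691.7 kPa
0.5·γ·B·N_γ·s_γ = 0.5 × 16.628 × 1.78 × 15.7 × 0.93 = 216.07 kPa
q_ult = 129 + 691.7 + 216.07 = 1036.8 kPa.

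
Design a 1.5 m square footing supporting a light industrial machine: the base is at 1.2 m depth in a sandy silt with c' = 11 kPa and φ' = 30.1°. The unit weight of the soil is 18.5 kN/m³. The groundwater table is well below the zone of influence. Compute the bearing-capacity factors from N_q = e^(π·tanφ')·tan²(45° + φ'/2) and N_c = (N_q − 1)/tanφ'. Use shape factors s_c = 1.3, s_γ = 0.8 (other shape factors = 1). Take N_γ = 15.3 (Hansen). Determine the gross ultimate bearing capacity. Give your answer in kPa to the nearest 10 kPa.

q_ult ≈ 1020 kPa

tan30.1° = 0.5797, so N_q = e^(π×0.5797)·tan²(60.05°) = 6.179 × 3.012 = 18.61.
N_c = (18.61 − 1)/tan30.1° = 30.38.
q = γ·D_f = 18.5 × 1.2 = 22.2 kPa.
c·N_c·s_c = 11 × 30.381 × 1.3 = 434.45 kPa
q·N_q = 22.2 × 18.611 = 413.17 kPa
0.5·γ·B·N_γ·s_γ = 0.5 × 18.5 × 1.5 × 15.3 × 0.8 = 169.83 kPa
q_ult = 434.45 + 413.17 + 169.83 = 1017.4 kPa.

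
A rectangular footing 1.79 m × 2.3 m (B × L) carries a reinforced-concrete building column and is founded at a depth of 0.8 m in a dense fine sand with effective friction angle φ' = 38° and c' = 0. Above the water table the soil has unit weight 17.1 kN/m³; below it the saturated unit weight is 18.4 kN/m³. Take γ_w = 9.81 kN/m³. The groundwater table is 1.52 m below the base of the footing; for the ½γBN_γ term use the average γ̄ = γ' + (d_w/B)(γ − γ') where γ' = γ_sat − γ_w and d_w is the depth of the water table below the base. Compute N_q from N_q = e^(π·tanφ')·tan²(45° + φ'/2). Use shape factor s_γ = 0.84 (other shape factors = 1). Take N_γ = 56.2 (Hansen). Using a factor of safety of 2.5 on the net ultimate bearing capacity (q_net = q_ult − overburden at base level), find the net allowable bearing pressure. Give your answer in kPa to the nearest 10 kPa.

N_q = e^(π·tan38°)·tan²(64°) = 48.93.
q = γ·D_f = 17.1 × 0.8 = 13.68 kPa.
γ' = 8.59 kN/m³; averaging over the depth B below the base, γ̄ = γ' + (d_w/B)(γ − γ') = 15.816 kN/m³.
q·N_q = 13.68 × 48.933 = 669.41 kPa
0.5·γ·B·N_γ·s_γ = 0.5 × 15.816 × 1.79 × 56.2 × 0.84 = 668.26 kPa
q_ult = 669.41 + 668.26 = 1337.7 kPa.
q_net = 1337.7 − 13.68 = 1324 kPa.
q_all(net) = 1324 / 2.5 = 529.59 kPa.

q_all(net) ≈ 530 kPa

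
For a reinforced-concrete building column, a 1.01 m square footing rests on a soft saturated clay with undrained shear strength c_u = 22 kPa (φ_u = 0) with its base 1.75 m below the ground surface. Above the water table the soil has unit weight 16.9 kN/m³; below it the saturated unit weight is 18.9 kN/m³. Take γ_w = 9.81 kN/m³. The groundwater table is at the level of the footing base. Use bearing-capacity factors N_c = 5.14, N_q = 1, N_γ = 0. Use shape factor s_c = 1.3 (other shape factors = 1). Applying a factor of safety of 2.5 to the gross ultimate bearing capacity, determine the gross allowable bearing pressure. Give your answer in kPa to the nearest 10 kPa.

q_all ≈ 70 kPa

Effective surcharge at the founding depth q = γ·D_f = 16.9 × 1.75 = 29.575 kPa.
q_ult = c·N_c·s_c + q·N_q
     = 22 × 5.14 × 1.3 + 29.575 × 1
     = 147 + 29.575 = 176.58 kPa.
q_all = q_ult / FS = 176.58 / 2.5 = 70.632 kPa.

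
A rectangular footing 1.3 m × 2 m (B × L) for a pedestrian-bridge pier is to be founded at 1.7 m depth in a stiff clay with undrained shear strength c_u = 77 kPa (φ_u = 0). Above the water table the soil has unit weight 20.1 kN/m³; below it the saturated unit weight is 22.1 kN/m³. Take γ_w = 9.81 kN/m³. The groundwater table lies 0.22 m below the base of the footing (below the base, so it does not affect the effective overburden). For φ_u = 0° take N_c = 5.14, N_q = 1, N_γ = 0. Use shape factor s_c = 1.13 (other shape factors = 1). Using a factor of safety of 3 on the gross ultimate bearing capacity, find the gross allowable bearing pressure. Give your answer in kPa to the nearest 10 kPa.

q_all ≈ 160 kPa

q = γ·D_f = 20.1 × 1.7 = 34.17 kPa.
c·N_c·s_c = 77 × 5.14 × 1.13 = 447.23 kPa
q·N_q = 34.17 × 1 = 34.17 kPa
q_ult = 447.23 + 34.17 = 481.4 kPa.
q_all = 481.4 / 3 = 160.47 kPa.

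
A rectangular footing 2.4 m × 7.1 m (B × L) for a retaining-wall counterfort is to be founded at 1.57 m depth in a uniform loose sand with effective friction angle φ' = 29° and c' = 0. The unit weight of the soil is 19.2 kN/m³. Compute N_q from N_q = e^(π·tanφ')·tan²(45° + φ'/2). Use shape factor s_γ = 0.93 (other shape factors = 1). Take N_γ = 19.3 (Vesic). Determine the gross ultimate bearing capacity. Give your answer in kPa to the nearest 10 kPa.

tan29° = 0.5543, so N_q = e^(π×0.5543)·tan²(59.5°) = 5.705 × 2.882 = 16.44.
Effective surcharge at the founding depth q = γ·D_f = 19.2 × 1.57 = 30.144 kPa.
q_ult = q·N_q + 0.5·γ·B·N_γ·s_γ
     = 30.144 × 16.443 + 0.5 × 19.2 × 2.4 × 19.3 × 0.93
     = 495.67 + 413.54 = 909.21 kPa.

q_ult ≈ 910 kPa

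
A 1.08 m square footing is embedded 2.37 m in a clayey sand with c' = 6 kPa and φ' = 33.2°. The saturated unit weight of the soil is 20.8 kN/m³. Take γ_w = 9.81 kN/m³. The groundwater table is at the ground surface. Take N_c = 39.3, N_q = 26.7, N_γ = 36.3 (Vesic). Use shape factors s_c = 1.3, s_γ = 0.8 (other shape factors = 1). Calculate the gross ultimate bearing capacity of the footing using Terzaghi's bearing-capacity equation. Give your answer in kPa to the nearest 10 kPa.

q_ult ≈ 1170 kPa

With the water table at the surface the whole profile is submerged: γ' = 20.8 − 9.81 = 10.99 kN/m³, so q = γ'·D_f = 26.046 kPa; the same γ' applies in the ½γBN_γ term.
q_ult = c·N_c·s_c + q·N_q + 0.5·γ·B·N_γ·s_γ
     = 6 × 39.3 × 1.3 + 26.046 × 26.7 + 0.5 × 10.99 × 1.08 × 36.3 × 0.8
     = 306.54 + 695.44 + 172.34 = 1174.3 kPa.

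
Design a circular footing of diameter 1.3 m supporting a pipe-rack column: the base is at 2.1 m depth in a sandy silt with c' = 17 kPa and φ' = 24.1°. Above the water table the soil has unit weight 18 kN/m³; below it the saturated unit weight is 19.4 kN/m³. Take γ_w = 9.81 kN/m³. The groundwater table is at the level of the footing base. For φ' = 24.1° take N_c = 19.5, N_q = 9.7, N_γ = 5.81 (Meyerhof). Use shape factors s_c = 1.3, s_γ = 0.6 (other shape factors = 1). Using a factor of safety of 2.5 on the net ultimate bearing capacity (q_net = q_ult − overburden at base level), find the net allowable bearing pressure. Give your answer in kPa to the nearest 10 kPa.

Effective surcharge at the founding depth q = γ·D_f = 18 × 2.1 = 37.8 kPa.
The water table coincides with the base, so in the self-weight term γ → γ' = 9.59 kN/m³.
q_ult = c·N_c·s_c + q·N_q + 0.5·γ·B·N_γ·s_γ
     = 17 × 19.5 × 1.3 + 37.8 × 9.7 + 0.5 × 9.59 × 1.3 × 5.81 × 0.6
     = 430.95 + 366.66 + 21.73 = 819.34 kPa.
q_net = 819.34 − 37.8 = 781.54 kPa.
q_all(net) = 781.54 / 2.5 = 312.62 kPa.

q_all(net) ≈ 310 kPa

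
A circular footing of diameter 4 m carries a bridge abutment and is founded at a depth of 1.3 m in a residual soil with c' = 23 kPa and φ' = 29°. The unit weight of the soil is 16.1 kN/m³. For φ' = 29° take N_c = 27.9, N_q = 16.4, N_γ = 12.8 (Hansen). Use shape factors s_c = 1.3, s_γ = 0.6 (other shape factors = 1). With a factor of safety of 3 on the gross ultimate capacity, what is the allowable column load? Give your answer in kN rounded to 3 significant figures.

q = γ·D_f = 16.1 × 1.3 = 20.93 kPa.
c·N_c·s_c = 23 × 27.9 × 1.3 = 834.21 kPa
q·N_q = 20.93 × 16.4 = 343.25 kPa
0.5·γ·B·N_γ·s_γ = 0.5 × 16.1 × 4 × 12.8 × 0.6 = 247.3 kPa
q_ult = 834.21 + 343.25 + 247.3 = 1424.8 kPa.
Gross allowable pressure q_all = 1424.8 / 3 = 474.92 kPa.
Footing area = 12.5664 m², so allowable column load = 474.92 × 12.5664 = 5968 kN.

P_all ≈ 5970 kN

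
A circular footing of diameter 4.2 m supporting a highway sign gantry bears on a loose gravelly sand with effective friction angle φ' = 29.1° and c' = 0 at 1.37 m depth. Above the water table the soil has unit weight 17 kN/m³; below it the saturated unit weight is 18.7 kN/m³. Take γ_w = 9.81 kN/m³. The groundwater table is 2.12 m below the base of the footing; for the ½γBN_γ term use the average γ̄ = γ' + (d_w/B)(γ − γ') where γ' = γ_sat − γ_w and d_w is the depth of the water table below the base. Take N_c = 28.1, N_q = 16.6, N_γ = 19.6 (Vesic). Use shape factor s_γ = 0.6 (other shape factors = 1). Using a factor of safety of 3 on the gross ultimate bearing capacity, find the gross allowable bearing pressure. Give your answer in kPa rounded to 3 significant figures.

Effective surcharge at the founding depth q = γ·D_f = 17 × 1.37 = 23.29 kPa.
With d_w = 2.12 m < B, γ̄ = 8.89 + (2.12/4.2) × (17 − 8.89) = 12.984 kN/m³.
q_ult = q·N_q + 0.5·γ·B·N_γ·s_γ
     = 23.29 × 16.6 + 0.5 × 12.984 × 4.2 × 19.6 × 0.6
     = 386.61 + 320.64 = 707.26 kPa.
q_all = 707.26 / 3 = 235.75 kPa.

q_all ≈ 236 kPa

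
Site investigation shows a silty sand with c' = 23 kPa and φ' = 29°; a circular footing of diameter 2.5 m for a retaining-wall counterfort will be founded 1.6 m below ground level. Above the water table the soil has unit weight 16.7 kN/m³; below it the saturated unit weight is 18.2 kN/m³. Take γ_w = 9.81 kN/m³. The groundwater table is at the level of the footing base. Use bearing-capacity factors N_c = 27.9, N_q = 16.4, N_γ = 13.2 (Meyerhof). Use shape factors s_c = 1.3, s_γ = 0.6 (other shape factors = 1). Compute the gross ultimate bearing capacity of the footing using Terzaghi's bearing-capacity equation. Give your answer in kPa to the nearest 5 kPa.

q_ult ≈ 1355 kPa

Effective surcharge at the founding depth q = γ·D_f = 16.7 × 1.6 = 26.72 kPa.
The water table coincides with the base, so in the self-weight term γ → γ' = 8.39 kN/m³.
q_ult = c·N_c·s_c + q·N_q + 0.5·γ·B·N_γ·s_γ
     = 23 × 27.9 × 1.3 + 26.72 × 16.4 + 0.5 × 8.39 × 2.5 × 13.2 × 0.6
     = 834.21 + 438.21 + 83.061 = 1355.5 kPa.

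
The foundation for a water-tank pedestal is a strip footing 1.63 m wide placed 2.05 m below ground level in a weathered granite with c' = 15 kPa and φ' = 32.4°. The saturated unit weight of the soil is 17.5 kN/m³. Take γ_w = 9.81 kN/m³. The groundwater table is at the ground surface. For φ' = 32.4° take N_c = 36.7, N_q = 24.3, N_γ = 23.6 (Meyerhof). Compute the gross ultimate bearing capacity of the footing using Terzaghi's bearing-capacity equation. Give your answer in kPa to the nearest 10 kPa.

q_ult ≈ 1080 kPa

With the water table at the surface the whole profile is submerged: γ' = 17.5 − 9.81 = 7.69 kN/m³, so q = γ'·D_f = 15.764 kPa; the same γ' applies in the ½γBN_γ term.
q_ult = c·N_c + q·N_q + 0.5·γ·B·N_γ
     = 15 × 36.7 + 15.764 × 24.3 + 0.5 × 7.69 × 1.63 × 23.6
     = 550.5 + 383.08 + 147.91 = 1081.5 kPa.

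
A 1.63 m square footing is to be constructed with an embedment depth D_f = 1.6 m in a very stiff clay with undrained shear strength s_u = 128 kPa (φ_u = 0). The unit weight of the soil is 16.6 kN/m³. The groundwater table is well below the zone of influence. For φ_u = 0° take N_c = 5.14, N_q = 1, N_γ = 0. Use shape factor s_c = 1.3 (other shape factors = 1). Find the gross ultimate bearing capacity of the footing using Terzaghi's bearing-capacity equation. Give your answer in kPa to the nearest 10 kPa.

q_ult ≈ 880 kPa

q = γ·D_f = 16.6 × 1.6 = 26.56 kPa.
c·N_c·s_c = 128 × 5.14 × 1.3 = 855.3 kPa
q·N_q = 26.56 × 1 = 26.56 kPa
q_ult = 855.3 + 26.56 = 881.86 kPa.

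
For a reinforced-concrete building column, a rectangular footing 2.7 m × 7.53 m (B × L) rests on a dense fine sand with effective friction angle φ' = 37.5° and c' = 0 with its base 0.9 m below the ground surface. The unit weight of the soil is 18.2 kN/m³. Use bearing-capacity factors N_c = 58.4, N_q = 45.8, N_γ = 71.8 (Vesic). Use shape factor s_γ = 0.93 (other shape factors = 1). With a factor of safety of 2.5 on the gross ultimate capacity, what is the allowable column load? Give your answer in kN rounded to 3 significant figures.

P_all ≈ 19400 kN

Overburden at base level: q = 18.2 × 0.9 = 16.38 kPa.
Surcharge term q·N_q = 16.38 × 45.8 = 750.2 kPa; self-weight term 0.5·γ·B·N_γ·s_γ = 0.5 × 18.2 × 2.7 × 71.8 × 0.93 = 1640.6 kPa.
q_ult = 750.2 + 1640.6 = 2390.8 kPa.
Gross allowable pressure q_all = 2390.8 / 2.5 = 956.34 kPa.
Footing area = 20.331 m², so allowable column load = 956.34 × 20.331 = 19443 kN.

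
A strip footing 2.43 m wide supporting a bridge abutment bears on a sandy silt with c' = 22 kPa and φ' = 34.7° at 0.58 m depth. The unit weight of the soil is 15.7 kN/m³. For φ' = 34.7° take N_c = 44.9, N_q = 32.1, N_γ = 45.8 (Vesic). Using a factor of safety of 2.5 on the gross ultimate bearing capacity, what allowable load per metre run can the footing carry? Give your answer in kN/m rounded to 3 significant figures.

≈ 2090 kN/m

Overburden at base level: q = 15.7 × 0.58 = 9.106 kPa.
Cohesion term c·N_c = 22 × 44.9 = 987.8 kPa; surcharge term q·N_q = 9.106 × 32.1 = 292.3 kPa; self-weight term 0.5·γ·B·N_γ = 0.5 × 15.7 × 2.43 × 45.8 = 873.66 kPa.
q_ult = 987.8 + 292.3 + 873.66 = 2153.8 kPa.
Gross allowable pressure q_all = 2153.8 / 2.5 = 861.5 kPa.
Allowable wall load = q_all × B = 861.5 × 2.43 = 2093.5 kN per metre run.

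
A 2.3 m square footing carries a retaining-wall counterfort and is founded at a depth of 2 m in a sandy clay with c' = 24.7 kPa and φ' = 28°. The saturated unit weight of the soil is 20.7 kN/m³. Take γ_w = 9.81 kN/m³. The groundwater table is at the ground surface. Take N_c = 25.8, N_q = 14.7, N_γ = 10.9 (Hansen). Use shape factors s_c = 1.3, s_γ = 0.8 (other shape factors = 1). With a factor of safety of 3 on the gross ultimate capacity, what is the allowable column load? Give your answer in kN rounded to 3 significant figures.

P_all ≈ 2220 kN

γ' = 20.7 − 9.81 = 10.89 kN/m³ (submerged throughout). q = 10.89 × 2 = 21.78 kPa; the same γ' applies in the ½γBN_γ term.
c·N_c·s_c = 24.7 × 25.8 × 1.3 = 828.44 kPa
q·N_q = 21.78 × 14.7 = 320.17 kPa
0.5·γ·B·N_γ·s_γ = 0.5 × 10.89 × 2.3 × 10.9 × 0.8 = 109.2 kPa
q_ult = 828.44 + 320.17 + 109.2 = 1257.8 kPa.
Gross allowable pressure q_all = 1257.8 / 3 = 419.27 kPa.
Footing area = 5.29 m², so allowable column load = 419.27 × 5.29 = 2217.9 kN.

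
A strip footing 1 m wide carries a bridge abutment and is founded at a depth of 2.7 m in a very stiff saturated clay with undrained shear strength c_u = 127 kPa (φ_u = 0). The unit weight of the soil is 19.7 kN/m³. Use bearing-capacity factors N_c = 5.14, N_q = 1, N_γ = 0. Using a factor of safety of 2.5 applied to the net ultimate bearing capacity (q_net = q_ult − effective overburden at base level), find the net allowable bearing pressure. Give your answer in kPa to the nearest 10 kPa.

q_all(net) ≈ 260 kPa

q = γ·D_f = 19.7 × 2.7 = 53.19 kPa.
c·N_c = 127 × 5.14 = 652.78 kPa
q·N_q = 53.19 × 1 = 53.19 kPa
q_ult = 652.78 + 53.19 = 705.97 kPa.
Net ultimate: q_net = 705.97 − 53.19 = 652.78 kPa.
q_all(net) = 652.78 / 2.5 = 261.11 kPa.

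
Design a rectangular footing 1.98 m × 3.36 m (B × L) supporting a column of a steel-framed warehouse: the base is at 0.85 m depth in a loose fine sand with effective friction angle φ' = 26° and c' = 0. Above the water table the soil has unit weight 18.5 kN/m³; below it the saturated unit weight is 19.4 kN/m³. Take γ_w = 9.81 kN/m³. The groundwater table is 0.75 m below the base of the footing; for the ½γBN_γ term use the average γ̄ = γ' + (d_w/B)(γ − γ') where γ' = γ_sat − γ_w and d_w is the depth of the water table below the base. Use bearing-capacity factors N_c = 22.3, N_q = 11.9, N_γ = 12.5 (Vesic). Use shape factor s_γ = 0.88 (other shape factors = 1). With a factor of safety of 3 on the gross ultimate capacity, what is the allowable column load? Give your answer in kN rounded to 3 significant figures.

P_all ≈ 728 kN

Overburden at base level: q = 18.5 × 0.85 = 15.725 kPa.
The water table is 0.75 m below the base (< B = 1.98 m), so the ½γBN_γ term uses γ̄ = γ' + (d_w/B)(γ − γ') = 9.59 + (0.75/1.98)(18.5 − 9.59) = 12.965 kN/m³.
Surcharge term q·N_q = 15.725 × 11.9 = 187.13 kPa; self-weight term 0.5·γ·B·N_γ·s_γ = 0.5 × 12.965 × 1.98 × 12.5 × 0.88 = 141.19 kPa.
q_ult = 187.13 + 141.19 = 328.32 kPa.
Gross allowable pressure q_all = 328.32 / 3 = 109.44 kPa.
Footing area = 6.6528 m², so allowable column load = 109.44 × 6.6528 = 728.07 kN.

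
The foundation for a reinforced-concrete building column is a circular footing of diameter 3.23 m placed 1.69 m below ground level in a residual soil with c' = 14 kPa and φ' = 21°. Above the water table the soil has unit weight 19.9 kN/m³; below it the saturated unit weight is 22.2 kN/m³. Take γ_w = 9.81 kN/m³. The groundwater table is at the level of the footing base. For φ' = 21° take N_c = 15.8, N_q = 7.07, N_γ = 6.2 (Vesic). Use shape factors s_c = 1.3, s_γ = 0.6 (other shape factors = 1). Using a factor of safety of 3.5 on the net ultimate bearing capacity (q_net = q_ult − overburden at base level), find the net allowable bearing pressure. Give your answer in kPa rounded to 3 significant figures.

q_all(net) ≈ 162 kPa

q = γ·D_f = 19.9 × 1.69 = 33.631 kPa.
For the ½γBN_γ term take γ' = 22.2 − 9.81 = 12.39 kN/m³ (soil below base is submerged).
c·N_c·s_c = 14 × 15.8 × 1.3 = 287.56 kPa
q·N_q = 33.631 × 7.07 = 237.77 kPa
0.5·γ·B·N_γ·s_γ = 0.5 × 12.39 × 3.23 × 6.2 × 0.6 = 74.437 kPa
q_ult = 287.56 + 237.77 + 74.437 = 599.77 kPa.
q_net = 599.77 − 33.631 = 566.14 kPa.
q_all(net) = 566.14 / 3.5 = 161.75 kPa.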